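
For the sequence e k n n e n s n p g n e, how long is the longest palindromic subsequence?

One longest palindromic subsequence is ennsnne (positions 1,3,6,7,8,11,12); it reads the same forward and backward, and the interval DP gives dp[1][12] = 7.

7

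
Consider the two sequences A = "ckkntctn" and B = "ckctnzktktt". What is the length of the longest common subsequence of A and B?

5

Backtracking the LCS table gives one alignment: c (A1,B3) → k (A2,B7) → k (A3,B9) → t (A5,B10) → t (A7,B11).
So the longest common subsequence has length 5.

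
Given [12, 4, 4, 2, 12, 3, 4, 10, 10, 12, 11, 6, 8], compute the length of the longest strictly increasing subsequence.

5

One longest increasing subsequence is 2, 3, 4, 10, 12 (positions 4,6,7,8,10), of length 5; no longer one exists.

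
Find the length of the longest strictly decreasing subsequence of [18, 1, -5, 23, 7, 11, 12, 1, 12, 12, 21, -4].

Scanning left to right, the best length ending at each element is: 18→1, 1→2, -5→3, 23→1, 7→2, 11→2, 12→2, 1→3, 12→2, 12→2, 21→2, -4→4.
So the longest decreasing subsequence has length 4, e.g. 18, 7, 1, -4.

4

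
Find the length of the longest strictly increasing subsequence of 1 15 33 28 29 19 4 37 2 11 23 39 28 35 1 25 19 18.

Let dp[i] be the longest increasing subsequence ending at position i. Then dp = [1, 2, 3, 3, 4, 3, 2, 5, 2, 3, 4, 6, 5, 6, 1, 5, 4, 4].
The maximum is 6; one witness is 1, 15, 28, 29, 37, 39 at positions 1,2,4,5,8,12.

6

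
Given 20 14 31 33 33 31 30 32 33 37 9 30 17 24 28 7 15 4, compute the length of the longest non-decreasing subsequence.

Let dp[i] be the longest non-decreasing subsequence ending at position i. Then dp = [1, 1, 2, 3, 4, 3, 2, 4, 5, 6, 1, 3, 2, 3, 4, 1, 2, 1].
The maximum is 6; one witness is 20, 31, 33, 33, 33, 37 at positions 1,3,4,5,9,10.

6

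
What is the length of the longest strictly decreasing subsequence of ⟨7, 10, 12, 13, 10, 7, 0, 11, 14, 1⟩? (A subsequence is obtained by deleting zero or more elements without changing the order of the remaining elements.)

4

Let dp[i] be the longest decreasing subsequence ending at position i. Then dp = [1, 1, 1, 1, 2, 3, 4, 2, 1, 4].
The maximum is 4; one witness is 12, 10, 7, 0 at positions 3,5,6,7.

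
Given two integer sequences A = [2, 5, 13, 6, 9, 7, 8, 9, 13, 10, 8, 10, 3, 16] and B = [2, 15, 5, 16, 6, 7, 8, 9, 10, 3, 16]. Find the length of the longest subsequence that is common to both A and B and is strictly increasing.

A longest common strictly increasing subsequence is 2, 5, 6, 7, 8, 9, 10, 16 (length 8); it appears in order in both A and B, and no longer such subsequence exists.

8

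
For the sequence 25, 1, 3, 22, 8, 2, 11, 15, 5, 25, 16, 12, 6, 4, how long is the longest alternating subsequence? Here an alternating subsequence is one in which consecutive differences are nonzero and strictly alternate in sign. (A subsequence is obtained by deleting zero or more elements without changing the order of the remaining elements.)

8

A longest alternating subsequence is 25, 1, 22, 8, 11, 5, 25, 16 (positions 1,2,4,5,7,9,10,11); its 7 consecutive differences strictly alternate in sign, and length 8 is optimal.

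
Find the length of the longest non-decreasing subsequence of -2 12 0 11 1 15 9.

Let dp[i] be the longest non-decreasing subsequence ending at position i. Then dp = [1, 2, 2, 3, 3, 4, 4].
The maximum is 4; one witness is -2, 0, 11, 15 at positions 1,3,4,6.

4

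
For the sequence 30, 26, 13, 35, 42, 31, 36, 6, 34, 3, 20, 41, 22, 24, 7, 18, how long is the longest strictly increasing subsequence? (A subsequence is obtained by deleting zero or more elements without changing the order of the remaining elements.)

One longest increasing subsequence is 30, 35, 36, 41 (positions 1,4,7,12), of length 4; no longer one exists.

4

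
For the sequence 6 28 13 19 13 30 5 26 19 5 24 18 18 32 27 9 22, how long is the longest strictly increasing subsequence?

One longest increasing subsequence is 6, 13, 19, 30, 32 (positions 1,3,4,6,14), of length 5; no longer one exists.

5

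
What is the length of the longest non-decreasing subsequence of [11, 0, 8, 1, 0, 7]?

3

Let dp[i] be the longest non-decreasing subsequence ending at position i. Then dp = [1, 1, 2, 2, 2, 3].
The maximum is 3; one witness is 0, 1, 7 at positions 2,4,6.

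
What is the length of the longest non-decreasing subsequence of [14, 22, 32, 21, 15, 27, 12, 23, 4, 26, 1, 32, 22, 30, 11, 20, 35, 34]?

6

One longest non-decreasing subsequence is 14, 22, 23, 26, 32, 35 (positions 1,2,8,10,12,17), of length 6; no longer one exists.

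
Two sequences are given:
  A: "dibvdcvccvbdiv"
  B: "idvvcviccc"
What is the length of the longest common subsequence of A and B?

6

Backtracking the LCS table gives one alignment: d (A1,B2) → v (A4,B4) → c (A6,B5) → v (A7,B6) → c (A8,B9) → c (A9,B10).
So the longest common subsequence has length 6.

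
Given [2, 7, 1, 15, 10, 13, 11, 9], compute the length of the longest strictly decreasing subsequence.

Let dp[i] be the longest decreasing subsequence ending at position i. Then dp = [1, 1, 2, 1, 2, 2, 3, 4].
The maximum is 4; one witness is 15, 13, 11, 9 at positions 4,6,7,8.

4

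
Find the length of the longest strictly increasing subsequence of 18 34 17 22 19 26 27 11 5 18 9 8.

Let dp[i] be the longest increasing subsequence ending at position i. Then dp = [1, 2, 1, 2, 2, 3, 4, 1, 1, 2, 2, 2].
The maximum is 4; one witness is 18, 22, 26, 27 at positions 1,4,6,7.

4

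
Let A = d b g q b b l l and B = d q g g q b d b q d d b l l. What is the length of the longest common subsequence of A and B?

A longest common subsequence is dgqbbll (length 7); the LCS DP confirms no longer common subsequence exists.

7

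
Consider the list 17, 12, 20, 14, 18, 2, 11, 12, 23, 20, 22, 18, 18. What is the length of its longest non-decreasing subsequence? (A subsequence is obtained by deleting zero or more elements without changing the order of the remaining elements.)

One longest non-decreasing subsequence is 12, 14, 18, 20, 22 (positions 2,4,5,10,11), of length 5; no longer one exists.

5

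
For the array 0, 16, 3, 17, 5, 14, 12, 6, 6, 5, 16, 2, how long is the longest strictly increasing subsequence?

One longest increasing subsequence is 0, 3, 5, 14, 16 (positions 1,3,5,6,11), of length 5; no longer one exists.

5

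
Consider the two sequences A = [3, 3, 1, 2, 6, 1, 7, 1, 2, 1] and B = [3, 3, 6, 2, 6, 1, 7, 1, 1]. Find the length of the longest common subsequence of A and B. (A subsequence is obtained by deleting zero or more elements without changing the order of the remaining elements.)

8

Backtracking the LCS table gives one alignment: 3 (A1,B1) → 3 (A2,B2) → 2 (A4,B4) → 6 (A5,B5) → 1 (A6,B6) → 7 (A7,B7) → 1 (A8,B8) → 1 (A10,B9).
So the longest common subsequence has length 8.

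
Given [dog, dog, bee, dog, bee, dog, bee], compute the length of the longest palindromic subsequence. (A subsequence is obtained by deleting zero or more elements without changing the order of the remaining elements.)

One longest palindromic subsequence is bee dog bee dog bee (positions 3,4,5,6,7); it reads the same forward and backward, and the interval DP gives dp[1][7] = 5.

5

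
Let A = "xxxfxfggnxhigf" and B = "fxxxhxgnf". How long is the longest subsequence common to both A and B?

7

A longest common subsequence is xxxxgnf (length 7); the LCS DP confirms no longer common subsequence exists.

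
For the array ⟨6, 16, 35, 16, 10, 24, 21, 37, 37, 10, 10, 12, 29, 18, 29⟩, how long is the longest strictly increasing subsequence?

One longest increasing subsequence is 6, 10, 12, 18, 29 (positions 1,5,12,14,15), of length 5; no longer one exists.

5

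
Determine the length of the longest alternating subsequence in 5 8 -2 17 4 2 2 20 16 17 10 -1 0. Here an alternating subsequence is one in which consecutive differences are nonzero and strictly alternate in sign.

Track the best alternating length ending on an up-step vs a down-step at each position: up/down = 1/1, 2/1, 1/3, 4/1, 4/5, 4/5, 4/5, 6/1, 6/7, 8/7, 6/9, 4/9, 10/9.
The maximum over both is 10; one such subsequence is 5, 8, -2, 17, 4, 20, 16, 17, -1, 0.

10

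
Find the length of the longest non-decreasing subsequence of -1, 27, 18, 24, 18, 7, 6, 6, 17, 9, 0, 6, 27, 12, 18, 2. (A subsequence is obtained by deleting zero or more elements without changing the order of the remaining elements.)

Scanning left to right, the best length ending at each element is: -1→1, 27→2, 18→2, 24→3, 18→3, 7→2, 6→2, 6→3, 17→4, 9→4, 0→2, 6→4, 27→5, 12→5, 18→6, 2→3.
So the longest non-decreasing subsequence has length 6, e.g. -1, 6, 6, 9, 12, 18.

6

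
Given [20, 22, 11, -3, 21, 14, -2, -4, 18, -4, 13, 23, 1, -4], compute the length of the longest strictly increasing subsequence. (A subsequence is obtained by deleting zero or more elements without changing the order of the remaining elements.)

Scanning left to right, the best length ending at each element is: 20→1, 22→2, 11→1, -3→1, 21→2, 14→2, -2→2, -4→1, 18→3, -4→1, 13→3, 23→4, 1→3, -4→1.
So the longest increasing subsequence has length 4, e.g. 11, 14, 18, 23.

4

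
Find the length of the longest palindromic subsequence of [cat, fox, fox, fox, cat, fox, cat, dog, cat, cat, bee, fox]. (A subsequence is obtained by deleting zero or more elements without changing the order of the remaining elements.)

Using dp[i][j] = 2 + dp[i+1][j−1] if the ends match, else max(dp[i+1][j], dp[i][j−1]):
dp[1][12] = 7. A witness is fox cat cat dog cat cat fox at positions 2,5,7,8,9,10,12.

7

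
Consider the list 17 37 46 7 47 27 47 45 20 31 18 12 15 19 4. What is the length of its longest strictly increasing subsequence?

4

Let dp[i] be the longest increasing subsequence ending at position i. Then dp = [1, 2, 3, 1, 4, 2, 4, 3, 2, 3, 2, 2, 3, 4, 1].
The maximum is 4; one witness is 17, 37, 46, 47 at positions 1,2,3,5.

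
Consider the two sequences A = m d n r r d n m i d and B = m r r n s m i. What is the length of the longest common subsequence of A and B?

6

A longest common subsequence is mrrnmi (length 6); the LCS DP confirms no longer common subsequence exists.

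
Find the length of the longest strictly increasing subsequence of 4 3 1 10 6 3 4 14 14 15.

Let dp[i] be the longest increasing subsequence ending at position i. Then dp = [1, 1, 1, 2, 2, 2, 3, 4, 4, 5].
The maximum is 5; one witness is 1, 3, 4, 14, 15 at positions 3,6,7,8,10.

5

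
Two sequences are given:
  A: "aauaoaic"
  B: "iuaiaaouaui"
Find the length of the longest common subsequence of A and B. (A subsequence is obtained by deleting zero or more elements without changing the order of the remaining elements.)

Backtracking the LCS table gives one alignment: a (A1,B3) → a (A2,B5) → a (A4,B6) → o (A5,B7) → a (A6,B9) → i (A7,B11).
So the longest common subsequence has length 6.

6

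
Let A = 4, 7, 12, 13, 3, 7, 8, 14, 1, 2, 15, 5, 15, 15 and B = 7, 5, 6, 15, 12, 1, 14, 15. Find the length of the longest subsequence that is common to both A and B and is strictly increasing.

For each value that appears in both, track the longest common increasing run ending there.
The best achievable length is 4; one witness is 7, 12, 14, 15 (A-positions 2,3,8,11, B-positions 1,5,7,8).

4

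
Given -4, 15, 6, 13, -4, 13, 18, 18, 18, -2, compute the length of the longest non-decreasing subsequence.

One longest non-decreasing subsequence is -4, 6, 13, 13, 18, 18, 18 (positions 1,3,4,6,7,8,9), of length 7; no longer one exists.

7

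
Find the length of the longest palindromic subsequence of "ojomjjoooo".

Using dp[i][j] = 2 + dp[i+1][j−1] if the ends match, else max(dp[i+1][j], dp[i][j−1]):
dp[1][10] = 6. A witness is oooooo at positions 1,3,7,8,9,10.

6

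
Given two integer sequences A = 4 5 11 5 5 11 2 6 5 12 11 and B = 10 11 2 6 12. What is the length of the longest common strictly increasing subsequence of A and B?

3

A longest common strictly increasing subsequence is 2, 6, 12 (length 3); it appears in order in both A and B, and no longer such subsequence exists.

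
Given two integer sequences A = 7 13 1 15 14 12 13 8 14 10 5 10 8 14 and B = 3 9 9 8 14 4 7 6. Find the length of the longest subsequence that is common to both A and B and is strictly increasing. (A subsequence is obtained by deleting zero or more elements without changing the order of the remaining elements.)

2

For each value that appears in both, track the longest common increasing run ending there.
The best achievable length is 2; one witness is 8, 14 (A-positions 8,9, B-positions 4,5).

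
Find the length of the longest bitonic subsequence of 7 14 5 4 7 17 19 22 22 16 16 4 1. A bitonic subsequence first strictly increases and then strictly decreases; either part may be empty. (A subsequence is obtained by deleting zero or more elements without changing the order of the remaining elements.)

8

Let inc[i] be the LIS ending at i and dec[i] the longest strictly decreasing subsequence starting at i. inc = [1, 2, 1, 1, 2, 3, 4, 5, 5, 3, 3, 1, 1], dec = [4, 4, 3, 2, 3, 4, 4, 4, 4, 3, 3, 2, 1].
max_i inc[i]+dec[i]−1 = 8, with one witness 7, 14, 17, 19, 22, 16, 4, 1.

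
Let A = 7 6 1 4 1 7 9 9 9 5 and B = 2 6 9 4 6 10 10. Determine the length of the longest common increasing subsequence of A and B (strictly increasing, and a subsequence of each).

For each value that appears in both, track the longest common increasing run ending there.
The best achievable length is 2; one witness is 6, 9 (A-positions 2,7, B-positions 2,3).

2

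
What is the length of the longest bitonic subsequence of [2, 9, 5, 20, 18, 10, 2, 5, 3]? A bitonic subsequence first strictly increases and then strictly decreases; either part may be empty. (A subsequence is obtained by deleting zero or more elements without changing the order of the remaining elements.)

7

Let inc[i] be the LIS ending at i and dec[i] the longest strictly decreasing subsequence starting at i. inc = [1, 2, 2, 3, 3, 3, 1, 2, 2], dec = [1, 3, 2, 5, 4, 3, 1, 2, 1].
max_i inc[i]+dec[i]−1 = 7, with one witness 2, 9, 20, 18, 10, 5, 3.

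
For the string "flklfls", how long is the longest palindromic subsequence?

One longest palindromic subsequence is flklf (positions 1,2,3,4,5); it reads the same forward and backward, and the interval DP gives dp[1][7] = 5.

5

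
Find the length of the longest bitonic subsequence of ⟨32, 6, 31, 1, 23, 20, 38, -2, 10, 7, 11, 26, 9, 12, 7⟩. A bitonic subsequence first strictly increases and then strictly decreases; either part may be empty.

7

Let inc[i] be the LIS ending at i and dec[i] the longest strictly decreasing subsequence starting at i. inc = [1, 1, 2, 1, 2, 2, 3, 1, 2, 2, 3, 4, 3, 4, 2], dec = [7, 3, 6, 2, 5, 4, 4, 1, 3, 1, 3, 3, 2, 2, 1].
max_i inc[i]+dec[i]−1 = 7, with one witness 32, 31, 23, 20, 11, 9, 7.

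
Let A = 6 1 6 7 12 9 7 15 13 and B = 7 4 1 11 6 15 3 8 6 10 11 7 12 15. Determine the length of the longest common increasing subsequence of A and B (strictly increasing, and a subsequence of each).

5

For each value that appears in both, track the longest common increasing run ending there.
The best achievable length is 5; one witness is 1, 6, 7, 12, 15 (A-positions 2,3,4,5,8, B-positions 3,5,12,13,14).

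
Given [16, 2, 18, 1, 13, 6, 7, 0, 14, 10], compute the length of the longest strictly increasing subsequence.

4

Let dp[i] be the longest increasing subsequence ending at position i. Then dp = [1, 1, 2, 1, 2, 2, 3, 1, 4, 4].
The maximum is 4; one witness is 2, 6, 7, 14 at positions 2,6,7,9.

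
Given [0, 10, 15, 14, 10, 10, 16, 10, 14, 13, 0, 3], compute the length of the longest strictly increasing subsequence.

4

One longest increasing subsequence is 0, 10, 15, 16 (positions 1,2,3,7), of length 4; no longer one exists.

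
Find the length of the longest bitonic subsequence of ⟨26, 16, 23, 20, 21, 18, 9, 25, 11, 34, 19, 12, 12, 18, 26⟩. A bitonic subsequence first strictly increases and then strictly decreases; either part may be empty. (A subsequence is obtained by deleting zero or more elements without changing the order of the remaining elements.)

7

One longest bitonic subsequence is 16, 20, 21, 25, 34, 19, 18 (positions 2,4,5,8,10,11,14): it rises to 34 then falls. Length 7 is optimal.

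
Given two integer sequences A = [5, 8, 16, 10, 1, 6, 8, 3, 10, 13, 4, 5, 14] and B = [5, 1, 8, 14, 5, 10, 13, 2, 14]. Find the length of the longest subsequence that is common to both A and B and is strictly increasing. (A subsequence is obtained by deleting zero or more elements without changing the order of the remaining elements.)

5

For each value that appears in both, track the longest common increasing run ending there.
The best achievable length is 5; one witness is 5, 8, 10, 13, 14 (A-positions 1,2,4,10,13, B-positions 1,3,6,7,9).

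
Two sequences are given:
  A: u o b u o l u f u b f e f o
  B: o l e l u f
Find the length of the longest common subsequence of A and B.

4

A longest common subsequence is oluf (length 4); the LCS DP confirms no longer common subsequence exists.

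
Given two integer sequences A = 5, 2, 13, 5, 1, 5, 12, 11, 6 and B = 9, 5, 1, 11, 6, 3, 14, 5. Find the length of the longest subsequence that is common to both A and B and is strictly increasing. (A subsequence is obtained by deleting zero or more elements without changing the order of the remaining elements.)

For each value that appears in both, track the longest common increasing run ending there.
The best achievable length is 2; one witness is 5, 11 (A-positions 1,8, B-positions 2,4).

2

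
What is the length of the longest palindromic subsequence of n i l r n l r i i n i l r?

One longest palindromic subsequence is rlinilr (positions 4,6,8,10,11,12,13); it reads the same forward and backward, and the interval DP gives dp[1][13] = 7.

7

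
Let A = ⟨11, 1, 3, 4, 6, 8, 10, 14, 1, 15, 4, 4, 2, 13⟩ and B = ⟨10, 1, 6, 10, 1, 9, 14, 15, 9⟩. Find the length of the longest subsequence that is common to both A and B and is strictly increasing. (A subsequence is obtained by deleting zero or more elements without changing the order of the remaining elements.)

A longest common strictly increasing subsequence is 1, 6, 10, 14, 15 (length 5); it appears in order in both A and B, and no longer such subsequence exists.

5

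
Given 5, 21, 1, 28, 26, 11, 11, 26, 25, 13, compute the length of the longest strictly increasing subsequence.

Let dp[i] be the longest increasing subsequence ending at position i. Then dp = [1, 2, 1, 3, 3, 2, 2, 3, 3, 3].
The maximum is 3; one witness is 5, 21, 28 at positions 1,2,4.

3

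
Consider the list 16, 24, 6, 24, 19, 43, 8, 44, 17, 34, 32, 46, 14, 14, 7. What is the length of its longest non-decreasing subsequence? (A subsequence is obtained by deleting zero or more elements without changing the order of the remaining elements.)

6

Let dp[i] be the longest non-decreasing subsequence ending at position i. Then dp = [1, 2, 1, 3, 2, 4, 2, 5, 3, 4, 4, 6, 3, 4, 2].
The maximum is 6; one witness is 16, 24, 24, 43, 44, 46 at positions 1,2,4,6,8,12.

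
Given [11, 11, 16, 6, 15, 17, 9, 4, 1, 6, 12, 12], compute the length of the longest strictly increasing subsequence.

One longest increasing subsequence is 11, 16, 17 (positions 1,3,6), of length 3; no longer one exists.

3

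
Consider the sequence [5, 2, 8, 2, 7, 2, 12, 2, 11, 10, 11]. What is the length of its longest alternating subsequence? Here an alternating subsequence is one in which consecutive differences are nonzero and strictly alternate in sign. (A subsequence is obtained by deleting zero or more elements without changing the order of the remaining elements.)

11

Track the best alternating length ending on an up-step vs a down-step at each position: up/down = 1/1, 1/2, 3/1, 1/4, 5/4, 1/6, 7/1, 1/8, 9/8, 9/10, 11/8.
The maximum over both is 11; one such subsequence is 5, 2, 8, 2, 7, 2, 12, 2, 11, 10, 11.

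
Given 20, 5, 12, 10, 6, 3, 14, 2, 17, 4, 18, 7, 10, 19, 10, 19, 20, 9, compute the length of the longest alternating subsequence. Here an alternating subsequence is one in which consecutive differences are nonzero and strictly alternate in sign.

14

Track the best alternating length ending on an up-step vs a down-step at each position: up/down = 1/1, 1/2, 3/2, 3/4, 3/4, 1/4, 5/2, 1/6, 7/2, 7/8, 9/2, 9/10, 11/10, 11/2, 11/12, 13/2, 13/1, 11/14.
The maximum over both is 14; one such subsequence is 20, 5, 12, 10, 14, 2, 17, 4, 18, 7, 19, 10, 19, 9.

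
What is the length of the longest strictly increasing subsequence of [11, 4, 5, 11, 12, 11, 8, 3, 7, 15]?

5

One longest increasing subsequence is 4, 5, 11, 12, 15 (positions 2,3,4,5,10), of length 5; no longer one exists.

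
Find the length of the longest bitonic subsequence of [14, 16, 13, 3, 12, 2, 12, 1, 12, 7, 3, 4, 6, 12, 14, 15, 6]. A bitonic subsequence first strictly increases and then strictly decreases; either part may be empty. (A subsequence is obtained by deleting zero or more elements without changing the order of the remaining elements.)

8

One longest bitonic subsequence is 2, 3, 4, 6, 12, 14, 15, 6 (positions 6,11,12,13,14,15,16,17): it rises to 15 then falls. Length 8 is optimal.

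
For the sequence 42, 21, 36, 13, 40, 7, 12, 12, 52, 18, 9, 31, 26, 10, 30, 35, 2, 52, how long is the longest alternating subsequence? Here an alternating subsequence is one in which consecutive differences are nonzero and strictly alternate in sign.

A longest alternating subsequence is 42, 21, 36, 13, 40, 7, 52, 18, 31, 26, 30, 2, 52 (positions 1,2,3,4,5,6,9,10,12,13,15,17,18); its 12 consecutive differences strictly alternate in sign, and length 13 is optimal.

13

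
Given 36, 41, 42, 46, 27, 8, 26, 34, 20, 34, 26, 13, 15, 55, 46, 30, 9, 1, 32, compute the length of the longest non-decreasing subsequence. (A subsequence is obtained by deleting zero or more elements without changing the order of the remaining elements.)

5

Let dp[i] be the longest non-decreasing subsequence ending at position i. Then dp = [1, 2, 3, 4, 1, 1, 2, 3, 2, 4, 3, 2, 3, 5, 5, 4, 2, 1, 5].
The maximum is 5; one witness is 36, 41, 42, 46, 55 at positions 1,2,3,4,14.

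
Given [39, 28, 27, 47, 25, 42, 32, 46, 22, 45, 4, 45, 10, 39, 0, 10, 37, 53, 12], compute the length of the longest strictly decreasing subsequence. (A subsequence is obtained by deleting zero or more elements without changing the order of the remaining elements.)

7

Let dp[i] be the longest decreasing subsequence ending at position i. Then dp = [1, 2, 3, 1, 4, 2, 3, 2, 5, 3, 6, 3, 6, 4, 7, 6, 5, 1, 6].
The maximum is 7; one witness is 39, 28, 27, 25, 22, 4, 0 at positions 1,2,3,5,9,11,15.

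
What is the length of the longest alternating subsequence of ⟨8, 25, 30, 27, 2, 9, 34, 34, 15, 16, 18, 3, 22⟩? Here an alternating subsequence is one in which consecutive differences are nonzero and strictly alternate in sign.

8

Track the best alternating length ending on an up-step vs a down-step at each position: up/down = 1/1, 2/1, 2/1, 2/3, 1/3, 4/3, 4/1, 4/1, 4/5, 6/5, 6/5, 4/7, 8/5.
The maximum over both is 8; one such subsequence is 8, 30, 27, 34, 15, 16, 3, 22.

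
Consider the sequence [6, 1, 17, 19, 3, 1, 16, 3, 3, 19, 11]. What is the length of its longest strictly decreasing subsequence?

One longest decreasing subsequence is 6, 3, 1 (positions 1,5,6), of length 3; no longer one exists.

3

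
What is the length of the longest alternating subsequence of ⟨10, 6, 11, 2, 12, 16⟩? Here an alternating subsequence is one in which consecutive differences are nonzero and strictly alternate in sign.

Track the best alternating length ending on an up-step vs a down-step at each position: up/down = 1/1, 1/2, 3/1, 1/4, 5/1, 5/1.
The maximum over both is 5; one such subsequence is 10, 6, 11, 2, 12.

5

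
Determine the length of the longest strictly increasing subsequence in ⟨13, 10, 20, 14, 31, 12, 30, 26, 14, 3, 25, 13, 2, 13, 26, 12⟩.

5

Scanning left to right, the best length ending at each element is: 13→1, 10→1, 20→2, 14→2, 31→3, 12→2, 30→3, 26→3, 14→3, 3→1, 25→4, 13→3, 2→1, 13→3, 26→5, 12→2.
So the longest increasing subsequence has length 5, e.g. 10, 12, 14, 25, 26.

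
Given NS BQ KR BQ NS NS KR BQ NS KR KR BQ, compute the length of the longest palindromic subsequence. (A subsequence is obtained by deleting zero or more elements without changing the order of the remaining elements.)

8

One longest palindromic subsequence is BQ KR BQ NS NS BQ KR BQ (positions 2,3,4,5,6,8,11,12); it reads the same forward and backward, and the interval DP gives dp[1][12] = 8.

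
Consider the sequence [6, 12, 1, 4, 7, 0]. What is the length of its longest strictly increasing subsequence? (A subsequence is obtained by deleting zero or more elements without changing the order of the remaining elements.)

3

Let dp[i] be the longest increasing subsequence ending at position i. Then dp = [1, 2, 1, 2, 3, 1].
The maximum is 3; one witness is 1, 4, 7 at positions 3,4,5.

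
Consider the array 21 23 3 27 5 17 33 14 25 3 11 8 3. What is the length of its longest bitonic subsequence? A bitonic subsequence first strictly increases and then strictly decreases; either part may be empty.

Let inc[i] be the LIS ending at i and dec[i] the longest strictly decreasing subsequence starting at i. inc = [1, 2, 1, 3, 2, 3, 4, 3, 4, 1, 3, 3, 1], dec = [6, 6, 1, 6, 2, 5, 5, 4, 4, 1, 3, 2, 1].
max_i inc[i]+dec[i]−1 = 8, with one witness 21, 23, 27, 17, 14, 11, 8, 3.

8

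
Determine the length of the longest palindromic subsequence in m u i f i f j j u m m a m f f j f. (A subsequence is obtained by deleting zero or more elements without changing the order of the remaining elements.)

7

One longest palindromic subsequence is fjmamjf (positions 4,7,11,12,13,16,17); it reads the same forward and backward, and the interval DP gives dp[1][17] = 7.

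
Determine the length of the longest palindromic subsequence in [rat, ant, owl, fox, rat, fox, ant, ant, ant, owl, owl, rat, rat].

Using dp[i][j] = 2 + dp[i+1][j−1] if the ends match, else max(dp[i+1][j], dp[i][j−1]):
dp[1][13] = 7. A witness is rat rat ant ant ant rat rat at positions 1,5,7,8,9,12,13.

7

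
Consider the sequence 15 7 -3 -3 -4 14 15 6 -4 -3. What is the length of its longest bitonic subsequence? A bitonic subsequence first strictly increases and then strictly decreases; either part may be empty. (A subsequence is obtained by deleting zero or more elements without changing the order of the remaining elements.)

Let inc[i] be the LIS ending at i and dec[i] the longest strictly decreasing subsequence starting at i. inc = [1, 1, 1, 1, 1, 2, 3, 2, 1, 2], dec = [4, 3, 2, 2, 1, 3, 3, 2, 1, 1].
max_i inc[i]+dec[i]−1 = 5, with one witness 7, 14, 15, 6, -3.

5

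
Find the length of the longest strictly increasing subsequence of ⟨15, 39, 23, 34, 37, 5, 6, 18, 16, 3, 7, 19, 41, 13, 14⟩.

Let dp[i] be the longest increasing subsequence ending at position i. Then dp = [1, 2, 2, 3, 4, 1, 2, 3, 3, 1, 3, 4, 5, 4, 5].
The maximum is 5; one witness is 15, 23, 34, 37, 41 at positions 1,3,4,5,13.

5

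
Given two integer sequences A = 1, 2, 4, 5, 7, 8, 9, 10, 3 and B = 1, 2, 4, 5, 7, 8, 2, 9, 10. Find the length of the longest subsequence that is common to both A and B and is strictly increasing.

8

A longest common strictly increasing subsequence is 1, 2, 4, 5, 7, 8, 9, 10 (length 8); it appears in order in both A and B, and no longer such subsequence exists.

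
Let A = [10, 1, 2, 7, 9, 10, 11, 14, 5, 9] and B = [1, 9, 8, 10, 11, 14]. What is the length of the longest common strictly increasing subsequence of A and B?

5

A longest common strictly increasing subsequence is 1, 9, 10, 11, 14 (length 5); it appears in order in both A and B, and no longer such subsequence exists.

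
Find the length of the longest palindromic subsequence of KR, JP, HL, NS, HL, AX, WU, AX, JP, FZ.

One longest palindromic subsequence is JP AX WU AX JP (positions 2,6,7,8,9); it reads the same forward and backward, and the interval DP gives dp[1][10] = 5.

5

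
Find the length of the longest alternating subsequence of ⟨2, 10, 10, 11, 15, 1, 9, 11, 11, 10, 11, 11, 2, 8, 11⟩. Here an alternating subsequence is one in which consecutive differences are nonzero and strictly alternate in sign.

Track the best alternating length ending on an up-step vs a down-step at each position: up/down = 1/1, 2/1, 2/1, 2/1, 2/1, 1/3, 4/3, 4/3, 4/3, 4/5, 6/3, 6/3, 4/7, 8/7, 8/3.
The maximum over both is 8; one such subsequence is 2, 10, 1, 11, 10, 11, 2, 8.

8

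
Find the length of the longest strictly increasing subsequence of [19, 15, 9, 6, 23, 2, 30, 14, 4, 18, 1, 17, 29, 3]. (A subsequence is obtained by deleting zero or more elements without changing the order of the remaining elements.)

Scanning left to right, the best length ending at each element is: 19→1, 15→1, 9→1, 6→1, 23→2, 2→1, 30→3, 14→2, 4→2, 18→3, 1→1, 17→3, 29→4, 3→2.
So the longest increasing subsequence has length 4, e.g. 9, 14, 18, 29.

4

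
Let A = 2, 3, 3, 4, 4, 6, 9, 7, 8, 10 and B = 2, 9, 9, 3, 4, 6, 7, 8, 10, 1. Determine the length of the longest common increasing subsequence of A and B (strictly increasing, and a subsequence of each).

7

For each value that appears in both, track the longest common increasing run ending there.
The best achievable length is 7; one witness is 2, 3, 4, 6, 7, 8, 10 (A-positions 1,2,4,6,8,9,10, B-positions 1,4,5,6,7,8,9).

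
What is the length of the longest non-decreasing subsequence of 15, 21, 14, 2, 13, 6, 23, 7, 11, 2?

Scanning left to right, the best length ending at each element is: 15→1, 21→2, 14→1, 2→1, 13→2, 6→2, 23→3, 7→3, 11→4, 2→2.
So the longest non-decreasing subsequence has length 4, e.g. 2, 6, 7, 11.

4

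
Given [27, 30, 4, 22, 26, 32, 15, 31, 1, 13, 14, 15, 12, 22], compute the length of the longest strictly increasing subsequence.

Let dp[i] be the longest increasing subsequence ending at position i. Then dp = [1, 2, 1, 2, 3, 4, 2, 4, 1, 2, 3, 4, 2, 5].
The maximum is 5; one witness is 4, 13, 14, 15, 22 at positions 3,10,11,12,14.

5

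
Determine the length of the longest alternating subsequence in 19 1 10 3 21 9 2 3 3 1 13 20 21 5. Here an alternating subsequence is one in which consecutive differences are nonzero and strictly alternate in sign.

Track the best alternating length ending on an up-step vs a down-step at each position: up/down = 1/1, 1/2, 3/2, 3/4, 5/1, 5/6, 3/6, 7/6, 7/6, 1/8, 9/6, 9/6, 9/1, 9/10.
The maximum over both is 10; one such subsequence is 19, 1, 10, 3, 21, 2, 3, 1, 13, 5.

10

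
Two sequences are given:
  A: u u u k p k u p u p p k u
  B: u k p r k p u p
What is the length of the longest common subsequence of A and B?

7

Backtracking the LCS table gives one alignment: u (A3,B1) → k (A4,B2) → p (A5,B3) → k (A6,B5) → p (A8,B6) → u (A9,B7) → p (A11,B8).
So the longest common subsequence has length 7.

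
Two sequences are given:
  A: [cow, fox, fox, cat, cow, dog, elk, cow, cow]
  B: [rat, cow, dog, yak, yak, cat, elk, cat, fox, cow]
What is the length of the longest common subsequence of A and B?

4

Backtracking the LCS table gives one alignment: cow (A1,B2) → cat (A4,B6) → elk (A7,B7) → cow (A9,B10).
So the longest common subsequence has length 4.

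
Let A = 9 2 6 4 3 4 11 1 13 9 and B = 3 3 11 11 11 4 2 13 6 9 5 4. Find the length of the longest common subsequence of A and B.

4

A longest common subsequence is 3, 4, 13, 9 (length 4); the LCS DP confirms no longer common subsequence exists.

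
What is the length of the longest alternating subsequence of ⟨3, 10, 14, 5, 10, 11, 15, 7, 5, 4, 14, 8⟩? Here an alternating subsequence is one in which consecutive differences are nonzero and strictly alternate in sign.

Track the best alternating length ending on an up-step vs a down-step at each position: up/down = 1/1, 2/1, 2/1, 2/3, 4/3, 4/3, 4/1, 4/5, 2/5, 2/5, 6/5, 6/7.
The maximum over both is 7; one such subsequence is 3, 10, 5, 10, 7, 14, 8.

7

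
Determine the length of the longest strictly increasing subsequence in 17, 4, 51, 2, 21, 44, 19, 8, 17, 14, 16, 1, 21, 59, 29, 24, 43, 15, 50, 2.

Scanning left to right, the best length ending at each element is: 17→1, 4→1, 51→2, 2→1, 21→2, 44→3, 19→2, 8→2, 17→3, 14→3, 16→4, 1→1, 21→5, 59→6, 29→6, 24→6, 43→7, 15→4, 50→8, 2→2.
So the longest increasing subsequence has length 8, e.g. 4, 8, 14, 16, 21, 29, 43, 50.

8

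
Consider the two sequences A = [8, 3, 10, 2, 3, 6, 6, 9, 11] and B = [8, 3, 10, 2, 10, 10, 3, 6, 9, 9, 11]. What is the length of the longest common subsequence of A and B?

A longest common subsequence is 8, 3, 10, 2, 3, 6, 9, 11 (length 8); the LCS DP confirms no longer common subsequence exists.

8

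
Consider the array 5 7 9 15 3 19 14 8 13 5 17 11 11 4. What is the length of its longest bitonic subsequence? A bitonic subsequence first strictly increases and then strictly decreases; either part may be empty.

One longest bitonic subsequence is 5, 7, 9, 15, 19, 14, 13, 11, 4 (positions 1,2,3,4,6,7,9,13,14): it rises to 19 then falls. Length 9 is optimal.

9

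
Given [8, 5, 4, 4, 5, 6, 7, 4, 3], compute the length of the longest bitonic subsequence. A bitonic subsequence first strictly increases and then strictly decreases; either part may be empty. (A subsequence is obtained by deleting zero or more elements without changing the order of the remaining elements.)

One longest bitonic subsequence is 4, 5, 6, 7, 4, 3 (positions 3,5,6,7,8,9): it rises to 7 then falls. Length 6 is optimal.

6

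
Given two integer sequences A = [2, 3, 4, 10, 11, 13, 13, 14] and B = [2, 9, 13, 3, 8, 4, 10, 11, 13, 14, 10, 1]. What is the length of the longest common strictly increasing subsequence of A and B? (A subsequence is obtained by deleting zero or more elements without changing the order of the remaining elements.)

For each value that appears in both, track the longest common increasing run ending there.
The best achievable length is 7; one witness is 2, 3, 4, 10, 11, 13, 14 (A-positions 1,2,3,4,5,6,8, B-positions 1,4,6,7,8,9,10).

7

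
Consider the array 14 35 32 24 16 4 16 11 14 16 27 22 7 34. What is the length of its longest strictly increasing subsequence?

Let dp[i] be the longest increasing subsequence ending at position i. Then dp = [1, 2, 2, 2, 2, 1, 2, 2, 3, 4, 5, 5, 2, 6].
The maximum is 6; one witness is 4, 11, 14, 16, 27, 34 at positions 6,8,9,10,11,14.

6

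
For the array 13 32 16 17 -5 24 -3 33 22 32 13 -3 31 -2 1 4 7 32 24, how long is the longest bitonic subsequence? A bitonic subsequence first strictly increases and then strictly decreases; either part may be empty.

8

One longest bitonic subsequence is 13, 16, 17, 24, 33, 32, 31, 24 (positions 1,3,4,6,8,10,13,19): it rises to 33 then falls. Length 8 is optimal.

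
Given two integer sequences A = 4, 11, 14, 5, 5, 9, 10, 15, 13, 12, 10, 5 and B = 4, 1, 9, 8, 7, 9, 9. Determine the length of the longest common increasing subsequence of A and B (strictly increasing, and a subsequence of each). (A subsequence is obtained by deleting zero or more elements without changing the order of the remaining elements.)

A longest common strictly increasing subsequence is 4, 9 (length 2); it appears in order in both A and B, and no longer such subsequence exists.

2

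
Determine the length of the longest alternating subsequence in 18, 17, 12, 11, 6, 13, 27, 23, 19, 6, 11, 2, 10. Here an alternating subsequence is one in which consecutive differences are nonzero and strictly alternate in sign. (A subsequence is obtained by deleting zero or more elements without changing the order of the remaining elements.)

A longest alternating subsequence is 18, 12, 13, 6, 11, 2, 10 (positions 1,3,6,10,11,12,13); its 6 consecutive differences strictly alternate in sign, and length 7 is optimal.

7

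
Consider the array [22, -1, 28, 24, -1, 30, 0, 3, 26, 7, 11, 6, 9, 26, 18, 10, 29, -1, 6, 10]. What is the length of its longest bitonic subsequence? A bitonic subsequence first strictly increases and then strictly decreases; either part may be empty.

9

Let inc[i] be the LIS ending at i and dec[i] the longest strictly decreasing subsequence starting at i. inc = [1, 1, 2, 2, 1, 3, 2, 3, 4, 4, 5, 4, 5, 6, 6, 6, 7, 1, 4, 6], dec = [4, 1, 5, 4, 1, 5, 2, 2, 4, 3, 3, 2, 2, 4, 3, 2, 2, 1, 1, 1].
max_i inc[i]+dec[i]−1 = 9, with one witness -1, 0, 3, 7, 11, 26, 18, 10, 6.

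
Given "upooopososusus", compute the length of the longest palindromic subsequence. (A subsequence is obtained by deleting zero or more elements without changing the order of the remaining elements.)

Using dp[i][j] = 2 + dp[i+1][j−1] if the ends match, else max(dp[i+1][j], dp[i][j−1]):
dp[1][14] = 7. A witness is uoopoou at positions 1,4,5,6,7,9,13.

7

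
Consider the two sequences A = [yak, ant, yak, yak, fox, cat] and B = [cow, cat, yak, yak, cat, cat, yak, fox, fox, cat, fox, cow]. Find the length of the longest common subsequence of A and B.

A longest common subsequence is yak, yak, yak, fox, cat (length 5); the LCS DP confirms no longer common subsequence exists.

5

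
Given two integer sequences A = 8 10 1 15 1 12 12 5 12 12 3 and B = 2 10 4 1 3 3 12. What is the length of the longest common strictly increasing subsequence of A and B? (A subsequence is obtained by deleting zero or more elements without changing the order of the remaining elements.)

2

A longest common strictly increasing subsequence is 1, 3 (length 2); it appears in order in both A and B, and no longer such subsequence exists.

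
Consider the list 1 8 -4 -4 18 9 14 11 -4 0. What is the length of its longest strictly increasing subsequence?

4

One longest increasing subsequence is 1, 8, 9, 14 (positions 1,2,6,7), of length 4; no longer one exists.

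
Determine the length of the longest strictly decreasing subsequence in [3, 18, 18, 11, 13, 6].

One longest decreasing subsequence is 18, 11, 6 (positions 2,4,6), of length 3; no longer one exists.

3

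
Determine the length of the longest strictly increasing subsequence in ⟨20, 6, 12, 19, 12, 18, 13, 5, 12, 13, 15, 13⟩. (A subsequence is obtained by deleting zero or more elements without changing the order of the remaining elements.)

Let dp[i] be the longest increasing subsequence ending at position i. Then dp = [1, 1, 2, 3, 2, 3, 3, 1, 2, 3, 4, 3].
The maximum is 4; one witness is 6, 12, 13, 15 at positions 2,3,7,11.

4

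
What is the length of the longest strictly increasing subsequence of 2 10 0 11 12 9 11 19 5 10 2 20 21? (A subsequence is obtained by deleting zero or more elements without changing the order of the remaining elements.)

Let dp[i] be the longest increasing subsequence ending at position i. Then dp = [1, 2, 1, 3, 4, 2, 3, 5, 2, 3, 2, 6, 7].
The maximum is 7; one witness is 2, 10, 11, 12, 19, 20, 21 at positions 1,2,4,5,8,12,13.

7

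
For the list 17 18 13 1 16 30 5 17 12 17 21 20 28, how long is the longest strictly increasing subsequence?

Scanning left to right, the best length ending at each element is: 17→1, 18→2, 13→1, 1→1, 16→2, 30→3, 5→2, 17→3, 12→3, 17→4, 21→5, 20→5, 28→6.
So the longest increasing subsequence has length 6, e.g. 1, 5, 12, 17, 21, 28.

6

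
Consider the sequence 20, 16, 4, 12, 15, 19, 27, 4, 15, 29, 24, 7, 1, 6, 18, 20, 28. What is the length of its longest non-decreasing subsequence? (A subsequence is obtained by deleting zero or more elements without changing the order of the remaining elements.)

7

One longest non-decreasing subsequence is 4, 12, 15, 15, 18, 20, 28 (positions 3,4,5,9,15,16,17), of length 7; no longer one exists.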